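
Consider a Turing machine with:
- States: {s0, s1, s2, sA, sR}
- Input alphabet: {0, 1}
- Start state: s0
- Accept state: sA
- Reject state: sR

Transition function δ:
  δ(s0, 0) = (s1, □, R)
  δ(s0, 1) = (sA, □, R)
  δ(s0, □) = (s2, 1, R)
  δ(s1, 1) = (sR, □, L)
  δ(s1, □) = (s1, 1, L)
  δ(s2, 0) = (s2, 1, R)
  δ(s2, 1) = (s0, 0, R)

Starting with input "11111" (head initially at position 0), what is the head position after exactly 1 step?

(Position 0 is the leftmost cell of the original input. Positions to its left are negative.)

Execution trace (head position shown):
Step 0: [s0]11111  (head at position 0)
Step 1: move right → □[sA]1111  (head at position 1)

After 1 step, the head is at position 1.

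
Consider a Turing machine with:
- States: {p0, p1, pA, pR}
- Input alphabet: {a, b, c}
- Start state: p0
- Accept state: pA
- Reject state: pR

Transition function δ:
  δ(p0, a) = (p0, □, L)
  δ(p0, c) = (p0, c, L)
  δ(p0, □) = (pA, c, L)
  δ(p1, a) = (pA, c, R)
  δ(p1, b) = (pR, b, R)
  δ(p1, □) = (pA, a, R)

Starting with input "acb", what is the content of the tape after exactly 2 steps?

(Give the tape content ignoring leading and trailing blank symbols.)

Execution trace:
Initial: [p0]acb
Step 1: δ(p0, a) = (p0, □, L) → [p0]□□cb
Step 2: δ(p0, □) = (pA, c, L) → [pA]□c□cb

The machine reaches the accept state pA and halts.

After 2 steps, the tape (ignoring leading/trailing blanks) is: c□cb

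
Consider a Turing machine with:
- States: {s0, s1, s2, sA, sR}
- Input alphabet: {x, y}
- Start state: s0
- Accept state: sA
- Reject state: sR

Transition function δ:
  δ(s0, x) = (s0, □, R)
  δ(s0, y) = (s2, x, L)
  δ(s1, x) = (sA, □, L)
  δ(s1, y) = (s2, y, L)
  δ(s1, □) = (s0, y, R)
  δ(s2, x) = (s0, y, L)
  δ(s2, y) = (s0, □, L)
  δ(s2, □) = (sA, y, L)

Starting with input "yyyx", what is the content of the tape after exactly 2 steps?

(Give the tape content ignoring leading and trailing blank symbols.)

Execution trace:
Initial: [s0]yyyx
Step 1: δ(s0, y) = (s2, x, L) → [s2]□xyyx
Step 2: δ(s2, □) = (sA, y, L) → [sA]□yxyyx

The machine reaches the accept state sA and halts.

After 2 steps, the tape (ignoring leading/trailing blanks) is: yxyyx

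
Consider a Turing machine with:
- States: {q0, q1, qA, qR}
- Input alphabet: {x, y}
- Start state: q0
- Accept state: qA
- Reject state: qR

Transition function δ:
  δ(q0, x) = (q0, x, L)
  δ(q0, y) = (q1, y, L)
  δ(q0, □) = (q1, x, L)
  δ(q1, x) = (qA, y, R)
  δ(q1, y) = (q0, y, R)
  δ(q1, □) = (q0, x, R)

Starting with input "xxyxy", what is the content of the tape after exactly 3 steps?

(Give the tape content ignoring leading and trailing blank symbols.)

Execution trace:
Initial: [q0]xxyxy
Step 1: δ(q0, x) = (q0, x, L) → [q0]□xxyxy
Step 2: δ(q0, □) = (q1, x, L) → [q1]□xxxyxy
Step 3: δ(q1, □) = (q0, x, R) → x[q0]xxxyxy

After 3 steps, the tape (ignoring leading/trailing blanks) is: xxxxyxy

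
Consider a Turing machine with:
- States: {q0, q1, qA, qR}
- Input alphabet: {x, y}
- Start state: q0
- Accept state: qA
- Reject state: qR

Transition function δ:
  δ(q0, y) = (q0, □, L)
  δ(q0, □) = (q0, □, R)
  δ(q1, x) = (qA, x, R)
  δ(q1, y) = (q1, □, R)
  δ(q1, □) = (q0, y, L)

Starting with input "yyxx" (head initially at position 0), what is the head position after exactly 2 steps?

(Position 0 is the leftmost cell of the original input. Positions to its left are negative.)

Execution trace (head position shown):
Step 0: [q0]yyxx  (head at position 0)
Step 1: move left → [q0]□□yxx  (head at position -1)
Step 2: move right → □[q0]□yxx  (head at position 0)

After 2 steps, the head is at position 0.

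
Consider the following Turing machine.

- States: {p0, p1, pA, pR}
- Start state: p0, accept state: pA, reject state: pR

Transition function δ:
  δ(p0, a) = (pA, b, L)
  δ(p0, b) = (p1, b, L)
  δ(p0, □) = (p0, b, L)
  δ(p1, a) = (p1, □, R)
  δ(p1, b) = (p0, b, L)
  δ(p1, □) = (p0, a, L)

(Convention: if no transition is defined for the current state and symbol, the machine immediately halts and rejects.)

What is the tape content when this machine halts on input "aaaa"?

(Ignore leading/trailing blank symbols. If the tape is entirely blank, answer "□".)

Execution trace:
Initial: [p0]aaaa
Step 1: δ(p0, a) = (pA, b, L) → [pA]□baaa

The machine reaches the accept state pA and halts.

Final tape (ignoring leading/trailing blanks): baaa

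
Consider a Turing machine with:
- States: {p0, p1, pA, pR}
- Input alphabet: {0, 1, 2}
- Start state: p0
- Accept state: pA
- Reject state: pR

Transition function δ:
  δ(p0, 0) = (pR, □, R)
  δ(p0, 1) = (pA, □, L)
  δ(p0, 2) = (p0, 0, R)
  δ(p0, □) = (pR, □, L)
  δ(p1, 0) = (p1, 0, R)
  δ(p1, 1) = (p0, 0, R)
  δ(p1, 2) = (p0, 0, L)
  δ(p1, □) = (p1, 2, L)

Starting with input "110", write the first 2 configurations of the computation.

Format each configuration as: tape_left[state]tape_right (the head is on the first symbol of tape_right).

Transitions applied:
Step 1: δ(p0, 1) = (pA, □, L)

The first 2 configurations are:
[p0]110 ⊢ [pA]□□10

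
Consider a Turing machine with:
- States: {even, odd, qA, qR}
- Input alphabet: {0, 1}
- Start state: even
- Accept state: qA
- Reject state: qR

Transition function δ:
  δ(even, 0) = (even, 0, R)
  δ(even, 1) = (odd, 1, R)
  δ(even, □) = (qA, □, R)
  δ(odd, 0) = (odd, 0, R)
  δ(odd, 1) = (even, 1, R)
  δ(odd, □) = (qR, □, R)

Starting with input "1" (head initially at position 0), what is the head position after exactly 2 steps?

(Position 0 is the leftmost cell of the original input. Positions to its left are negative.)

Execution trace (head position shown):
Step 0: [even]1  (head at position 0)
Step 1: move right → 1[odd]□  (head at position 1)
Step 2: move right → 1□[qR]□  (head at position 2)

After 2 steps, the head is at position 2.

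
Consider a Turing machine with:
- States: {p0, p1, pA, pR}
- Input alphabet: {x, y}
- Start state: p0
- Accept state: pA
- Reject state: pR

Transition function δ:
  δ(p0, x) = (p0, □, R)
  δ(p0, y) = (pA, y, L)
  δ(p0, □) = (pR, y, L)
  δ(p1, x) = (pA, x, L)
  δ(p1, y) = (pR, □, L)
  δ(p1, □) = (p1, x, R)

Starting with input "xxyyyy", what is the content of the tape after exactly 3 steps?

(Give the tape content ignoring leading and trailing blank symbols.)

Execution trace:
Initial: [p0]xxyyyy
Step 1: δ(p0, x) = (p0, □, R) → □[p0]xyyyy
Step 2: δ(p0, x) = (p0, □, R) → □□[p0]yyyy
Step 3: δ(p0, y) = (pA, y, L) → □[pA]□yyyy

The machine reaches the accept state pA and halts.

After 3 steps, the tape (ignoring leading/trailing blanks) is: yyyy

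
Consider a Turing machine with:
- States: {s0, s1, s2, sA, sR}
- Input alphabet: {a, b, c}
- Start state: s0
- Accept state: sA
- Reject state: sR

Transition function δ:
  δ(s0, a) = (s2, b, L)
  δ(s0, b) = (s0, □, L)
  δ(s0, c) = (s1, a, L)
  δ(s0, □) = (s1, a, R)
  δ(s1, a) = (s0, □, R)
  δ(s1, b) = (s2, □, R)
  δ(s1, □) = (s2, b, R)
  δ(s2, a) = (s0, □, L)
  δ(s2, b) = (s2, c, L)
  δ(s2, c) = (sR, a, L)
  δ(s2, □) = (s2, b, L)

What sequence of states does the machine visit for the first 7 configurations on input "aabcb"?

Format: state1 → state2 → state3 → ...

Execution trace:
Initial: [s0]aabcb
Step 1: δ(s0, a) = (s2, b, L) → [s2]□babcb
Step 2: δ(s2, □) = (s2, b, L) → [s2]□bbabcb
Step 3: δ(s2, □) = (s2, b, L) → [s2]□bbbabcb
Step 4: δ(s2, □) = (s2, b, L) → [s2]□bbbbabcb
Step 5: δ(s2, □) = (s2, b, L) → [s2]□bbbbbabcb
Step 6: δ(s2, □) = (s2, b, L) → [s2]□bbbbbbabcb

State sequence: s0 → s2 → s2 → s2 → s2 → s2 → s2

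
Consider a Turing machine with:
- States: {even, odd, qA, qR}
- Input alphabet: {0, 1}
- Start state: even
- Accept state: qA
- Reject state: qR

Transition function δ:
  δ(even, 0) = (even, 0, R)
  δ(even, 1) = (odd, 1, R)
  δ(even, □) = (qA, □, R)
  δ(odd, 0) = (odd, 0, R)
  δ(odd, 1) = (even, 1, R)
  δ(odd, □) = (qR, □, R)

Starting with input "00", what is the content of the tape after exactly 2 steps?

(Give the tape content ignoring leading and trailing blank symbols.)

Execution trace:
Initial: [even]00
Step 1: δ(even, 0) = (even, 0, R) → 0[even]0
Step 2: δ(even, 0) = (even, 0, R) → 00[even]□

After 2 steps, the tape (ignoring leading/trailing blanks) is: 00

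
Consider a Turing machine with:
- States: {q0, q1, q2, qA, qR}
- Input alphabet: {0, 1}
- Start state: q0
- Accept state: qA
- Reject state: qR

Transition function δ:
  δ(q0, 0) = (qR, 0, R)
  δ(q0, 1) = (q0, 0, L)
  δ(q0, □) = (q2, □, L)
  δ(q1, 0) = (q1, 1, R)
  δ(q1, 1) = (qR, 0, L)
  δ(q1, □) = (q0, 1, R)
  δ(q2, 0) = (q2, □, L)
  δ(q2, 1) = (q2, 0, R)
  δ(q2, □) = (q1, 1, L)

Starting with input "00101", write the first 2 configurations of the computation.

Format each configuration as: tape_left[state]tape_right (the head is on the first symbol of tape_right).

Transitions applied:
Step 1: δ(q0, 0) = (qR, 0, R)

The first 2 configurations are:
[q0]00101 ⊢ 0[qR]0101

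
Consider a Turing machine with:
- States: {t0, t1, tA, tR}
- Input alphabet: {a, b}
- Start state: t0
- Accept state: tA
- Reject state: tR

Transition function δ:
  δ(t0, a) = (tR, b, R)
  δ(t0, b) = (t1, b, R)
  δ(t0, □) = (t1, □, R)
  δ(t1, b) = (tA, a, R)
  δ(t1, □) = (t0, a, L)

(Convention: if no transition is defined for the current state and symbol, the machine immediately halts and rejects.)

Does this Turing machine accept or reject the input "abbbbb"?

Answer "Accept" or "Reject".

Execution trace:
Initial: [t0]abbbbb
Step 1: δ(t0, a) = (tR, b, R) → b[tR]bbbbb

The machine reaches the reject state tR and halts.

Answer: Reject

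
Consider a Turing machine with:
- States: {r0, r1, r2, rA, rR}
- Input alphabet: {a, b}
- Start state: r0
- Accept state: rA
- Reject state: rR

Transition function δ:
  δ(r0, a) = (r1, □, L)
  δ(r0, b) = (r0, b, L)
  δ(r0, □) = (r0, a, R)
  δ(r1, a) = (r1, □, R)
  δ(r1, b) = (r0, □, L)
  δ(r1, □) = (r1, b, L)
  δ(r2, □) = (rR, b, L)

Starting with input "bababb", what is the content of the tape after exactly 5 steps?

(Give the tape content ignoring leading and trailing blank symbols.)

Execution trace:
Initial: [r0]bababb
Step 1: δ(r0, b) = (r0, b, L) → [r0]□bababb
Step 2: δ(r0, □) = (r0, a, R) → a[r0]bababb
Step 3: δ(r0, b) = (r0, b, L) → [r0]abababb
Step 4: δ(r0, a) = (r1, □, L) → [r1]□□bababb
Step 5: δ(r1, □) = (r1, b, L) → [r1]□b□bababb

After 5 steps, the tape (ignoring leading/trailing blanks) is: b□bababb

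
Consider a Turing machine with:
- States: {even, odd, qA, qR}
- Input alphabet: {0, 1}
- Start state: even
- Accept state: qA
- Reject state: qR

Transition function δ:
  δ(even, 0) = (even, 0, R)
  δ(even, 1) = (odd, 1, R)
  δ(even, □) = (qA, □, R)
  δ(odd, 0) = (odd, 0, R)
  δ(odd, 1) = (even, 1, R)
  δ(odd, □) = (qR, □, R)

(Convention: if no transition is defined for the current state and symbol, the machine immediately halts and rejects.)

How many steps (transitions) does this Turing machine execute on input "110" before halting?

Execution trace:
Initial: [even]110
Step 1: δ(even, 1) = (odd, 1, R) → 1[odd]10
Step 2: δ(odd, 1) = (even, 1, R) → 11[even]0
Step 3: δ(even, 0) = (even, 0, R) → 110[even]□
Step 4: δ(even, □) = (qA, □, R) → 110□[qA]□

The machine reaches the accept state qA and halts.

The machine executed 4 steps before halting.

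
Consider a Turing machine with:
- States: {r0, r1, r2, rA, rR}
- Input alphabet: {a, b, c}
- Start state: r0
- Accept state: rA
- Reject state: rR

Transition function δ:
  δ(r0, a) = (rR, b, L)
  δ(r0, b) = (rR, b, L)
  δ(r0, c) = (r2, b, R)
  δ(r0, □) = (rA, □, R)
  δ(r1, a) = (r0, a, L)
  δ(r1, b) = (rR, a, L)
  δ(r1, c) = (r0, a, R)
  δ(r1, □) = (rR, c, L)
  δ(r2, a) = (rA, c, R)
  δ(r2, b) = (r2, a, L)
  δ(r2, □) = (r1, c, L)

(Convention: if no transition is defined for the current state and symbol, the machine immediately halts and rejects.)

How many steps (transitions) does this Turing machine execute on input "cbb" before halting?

Execution trace:
Initial: [r0]cbb
Step 1: δ(r0, c) = (r2, b, R) → b[r2]bb
Step 2: δ(r2, b) = (r2, a, L) → [r2]bab
Step 3: δ(r2, b) = (r2, a, L) → [r2]□aab
Step 4: δ(r2, □) = (r1, c, L) → [r1]□caab
Step 5: δ(r1, □) = (rR, c, L) → [rR]□ccaab

The machine reaches the reject state rR and halts.

The machine executed 5 steps before halting.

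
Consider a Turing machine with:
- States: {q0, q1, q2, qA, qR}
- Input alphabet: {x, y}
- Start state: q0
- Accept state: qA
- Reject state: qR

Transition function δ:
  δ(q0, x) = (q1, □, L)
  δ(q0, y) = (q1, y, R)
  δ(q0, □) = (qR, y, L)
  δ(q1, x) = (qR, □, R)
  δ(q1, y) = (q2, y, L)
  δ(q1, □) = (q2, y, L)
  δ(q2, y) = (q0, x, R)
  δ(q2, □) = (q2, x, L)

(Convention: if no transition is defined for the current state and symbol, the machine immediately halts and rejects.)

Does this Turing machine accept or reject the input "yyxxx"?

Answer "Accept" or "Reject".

Execution trace:
Initial: [q0]yyxxx
Step 1: δ(q0, y) = (q1, y, R) → y[q1]yxxx
Step 2: δ(q1, y) = (q2, y, L) → [q2]yyxxx
Step 3: δ(q2, y) = (q0, x, R) → x[q0]yxxx
Step 4: δ(q0, y) = (q1, y, R) → xy[q1]xxx
Step 5: δ(q1, x) = (qR, □, R) → xy□[qR]xx

The machine reaches the reject state qR and halts.

Answer: Reject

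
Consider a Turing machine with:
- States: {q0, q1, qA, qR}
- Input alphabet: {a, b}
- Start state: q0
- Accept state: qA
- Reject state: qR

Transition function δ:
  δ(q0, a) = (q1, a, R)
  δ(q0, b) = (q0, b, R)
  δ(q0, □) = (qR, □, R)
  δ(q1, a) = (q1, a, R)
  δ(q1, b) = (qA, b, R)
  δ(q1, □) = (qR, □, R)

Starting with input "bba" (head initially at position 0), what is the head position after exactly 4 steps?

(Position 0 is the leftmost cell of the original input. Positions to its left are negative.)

Execution trace (head position shown):
Step 0: [q0]bba  (head at position 0)
Step 1: move right → b[q0]ba  (head at position 1)
Step 2: move right → bb[q0]a  (head at position 2)
Step 3: move right → bba[q1]□  (head at position 3)
Step 4: move right → bba□[qR]□  (head at position 4)

After 4 steps, the head is at position 4.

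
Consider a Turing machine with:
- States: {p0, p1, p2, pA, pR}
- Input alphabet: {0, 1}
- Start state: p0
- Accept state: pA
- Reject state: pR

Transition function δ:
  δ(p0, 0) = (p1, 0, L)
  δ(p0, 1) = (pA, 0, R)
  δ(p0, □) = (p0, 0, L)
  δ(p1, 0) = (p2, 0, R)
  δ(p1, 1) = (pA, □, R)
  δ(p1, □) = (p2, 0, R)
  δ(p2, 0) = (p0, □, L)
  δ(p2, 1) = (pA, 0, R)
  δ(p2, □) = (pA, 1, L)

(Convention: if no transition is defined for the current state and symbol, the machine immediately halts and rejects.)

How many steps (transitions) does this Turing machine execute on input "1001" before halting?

Execution trace:
Initial: [p0]1001
Step 1: δ(p0, 1) = (pA, 0, R) → 0[pA]001

The machine reaches the accept state pA and halts.

The machine executed 1 step before halting.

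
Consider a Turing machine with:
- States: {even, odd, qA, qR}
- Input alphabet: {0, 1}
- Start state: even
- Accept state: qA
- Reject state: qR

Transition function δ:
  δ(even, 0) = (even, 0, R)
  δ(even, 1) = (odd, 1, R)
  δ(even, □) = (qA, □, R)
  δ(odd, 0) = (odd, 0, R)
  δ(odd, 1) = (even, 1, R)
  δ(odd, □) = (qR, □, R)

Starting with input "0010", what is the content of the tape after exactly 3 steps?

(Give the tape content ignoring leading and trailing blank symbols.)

Execution trace:
Initial: [even]0010
Step 1: δ(even, 0) = (even, 0, R) → 0[even]010
Step 2: δ(even, 0) = (even, 0, R) → 00[even]10
Step 3: δ(even, 1) = (odd, 1, R) → 001[odd]0

After 3 steps, the tape (ignoring leading/trailing blanks) is: 0010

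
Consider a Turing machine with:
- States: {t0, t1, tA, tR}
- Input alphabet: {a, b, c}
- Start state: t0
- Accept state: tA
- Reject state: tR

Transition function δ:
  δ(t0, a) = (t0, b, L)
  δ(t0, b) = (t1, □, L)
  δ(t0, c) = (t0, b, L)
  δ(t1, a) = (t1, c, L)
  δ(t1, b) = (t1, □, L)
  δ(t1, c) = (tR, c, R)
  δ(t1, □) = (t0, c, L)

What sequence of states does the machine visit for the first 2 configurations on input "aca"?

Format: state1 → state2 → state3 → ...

Execution trace:
Initial: [t0]aca
Step 1: δ(t0, a) = (t0, b, L) → [t0]□bca

No transition is defined for δ(t0, □). By convention the machine halts and rejects.

State sequence: t0 → t0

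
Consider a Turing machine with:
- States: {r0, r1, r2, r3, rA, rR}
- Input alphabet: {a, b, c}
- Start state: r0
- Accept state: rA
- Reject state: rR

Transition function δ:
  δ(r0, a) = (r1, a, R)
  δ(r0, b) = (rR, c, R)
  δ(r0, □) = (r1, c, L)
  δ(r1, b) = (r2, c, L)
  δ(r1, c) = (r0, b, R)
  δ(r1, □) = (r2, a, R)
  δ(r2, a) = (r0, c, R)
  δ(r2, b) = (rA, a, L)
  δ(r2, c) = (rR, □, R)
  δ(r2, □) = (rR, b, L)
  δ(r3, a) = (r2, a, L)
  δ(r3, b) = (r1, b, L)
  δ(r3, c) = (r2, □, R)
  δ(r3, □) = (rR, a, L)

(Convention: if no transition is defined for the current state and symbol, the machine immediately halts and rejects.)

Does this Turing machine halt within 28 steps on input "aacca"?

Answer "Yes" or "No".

Execution trace:
Initial: [r0]aacca
Step 1: δ(r0, a) = (r1, a, R) → a[r1]acca

No transition is defined for δ(r1, a). By convention the machine halts and rejects.
The machine halted after 1 step (within the 28-step bound).

Answer: Yes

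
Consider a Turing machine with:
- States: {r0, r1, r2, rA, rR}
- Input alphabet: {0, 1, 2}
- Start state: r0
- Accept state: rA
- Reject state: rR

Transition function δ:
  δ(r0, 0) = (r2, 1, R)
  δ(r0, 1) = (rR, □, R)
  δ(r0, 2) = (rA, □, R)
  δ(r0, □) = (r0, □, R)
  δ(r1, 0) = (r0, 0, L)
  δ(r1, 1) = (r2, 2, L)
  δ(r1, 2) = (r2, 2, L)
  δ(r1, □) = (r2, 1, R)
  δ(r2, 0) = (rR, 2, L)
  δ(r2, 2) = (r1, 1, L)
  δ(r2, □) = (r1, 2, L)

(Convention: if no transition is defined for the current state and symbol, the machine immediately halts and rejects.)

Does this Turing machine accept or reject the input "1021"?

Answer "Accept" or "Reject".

Execution trace:
Initial: [r0]1021
Step 1: δ(r0, 1) = (rR, □, R) → □[rR]021

The machine reaches the reject state rR and halts.

Answer: Reject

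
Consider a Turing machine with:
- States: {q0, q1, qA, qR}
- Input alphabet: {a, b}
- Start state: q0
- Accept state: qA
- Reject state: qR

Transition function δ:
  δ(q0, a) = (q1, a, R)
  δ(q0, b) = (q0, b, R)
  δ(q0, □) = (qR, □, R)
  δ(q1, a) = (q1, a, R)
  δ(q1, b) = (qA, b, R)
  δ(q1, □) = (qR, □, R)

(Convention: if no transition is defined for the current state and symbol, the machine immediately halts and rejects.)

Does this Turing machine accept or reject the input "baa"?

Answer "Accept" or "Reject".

Execution trace:
Initial: [q0]baa
Step 1: δ(q0, b) = (q0, b, R) → b[q0]aa
Step 2: δ(q0, a) = (q1, a, R) → ba[q1]a
Step 3: δ(q1, a) = (q1, a, R) → baa[q1]□
Step 4: δ(q1, □) = (qR, □, R) → baa□[qR]□

The machine reaches the reject state qR and halts.

Answer: Reject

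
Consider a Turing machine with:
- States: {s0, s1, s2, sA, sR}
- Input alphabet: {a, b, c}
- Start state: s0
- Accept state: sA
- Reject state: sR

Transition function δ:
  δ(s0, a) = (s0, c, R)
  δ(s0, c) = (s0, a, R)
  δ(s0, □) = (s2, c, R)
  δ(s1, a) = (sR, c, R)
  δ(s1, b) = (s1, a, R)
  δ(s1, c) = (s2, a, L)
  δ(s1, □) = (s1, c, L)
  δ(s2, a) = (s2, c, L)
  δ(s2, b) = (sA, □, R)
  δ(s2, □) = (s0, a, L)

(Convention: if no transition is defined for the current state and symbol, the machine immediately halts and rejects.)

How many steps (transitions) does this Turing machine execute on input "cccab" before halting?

Execution trace:
Initial: [s0]cccab
Step 1: δ(s0, c) = (s0, a, R) → a[s0]ccab
Step 2: δ(s0, c) = (s0, a, R) → aa[s0]cab
Step 3: δ(s0, c) = (s0, a, R) → aaa[s0]ab
Step 4: δ(s0, a) = (s0, c, R) → aaac[s0]b

No transition is defined for δ(s0, b). By convention the machine halts and rejects.

The machine executed 4 steps before halting.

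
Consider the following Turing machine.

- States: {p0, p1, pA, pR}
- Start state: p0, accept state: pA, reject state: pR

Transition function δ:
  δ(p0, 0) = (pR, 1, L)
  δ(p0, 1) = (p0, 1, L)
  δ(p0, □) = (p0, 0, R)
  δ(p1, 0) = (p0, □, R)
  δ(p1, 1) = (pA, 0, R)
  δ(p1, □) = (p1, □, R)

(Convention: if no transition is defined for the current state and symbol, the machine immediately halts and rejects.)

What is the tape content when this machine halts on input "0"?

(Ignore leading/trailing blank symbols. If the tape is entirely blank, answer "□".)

Execution trace:
Initial: [p0]0
Step 1: δ(p0, 0) = (pR, 1, L) → [pR]□1

The machine reaches the reject state pR and halts.

Final tape (ignoring leading/trailing blanks): 1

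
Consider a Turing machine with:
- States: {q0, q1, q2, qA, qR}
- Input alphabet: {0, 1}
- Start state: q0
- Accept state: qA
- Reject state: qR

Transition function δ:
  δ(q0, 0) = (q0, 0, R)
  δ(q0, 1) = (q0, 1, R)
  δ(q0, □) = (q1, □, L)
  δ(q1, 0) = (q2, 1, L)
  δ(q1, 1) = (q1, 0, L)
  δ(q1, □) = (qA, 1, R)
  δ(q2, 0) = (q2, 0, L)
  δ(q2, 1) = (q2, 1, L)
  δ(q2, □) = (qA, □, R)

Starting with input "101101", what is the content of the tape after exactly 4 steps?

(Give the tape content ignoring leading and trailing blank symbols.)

Execution trace:
Initial: [q0]101101
Step 1: δ(q0, 1) = (q0, 1, R) → 1[q0]01101
Step 2: δ(q0, 0) = (q0, 0, R) → 10[q0]1101
Step 3: δ(q0, 1) = (q0, 1, R) → 101[q0]101
Step 4: δ(q0, 1) = (q0, 1, R) → 1011[q0]01

After 4 steps, the tape (ignoring leading/trailing blanks) is: 101101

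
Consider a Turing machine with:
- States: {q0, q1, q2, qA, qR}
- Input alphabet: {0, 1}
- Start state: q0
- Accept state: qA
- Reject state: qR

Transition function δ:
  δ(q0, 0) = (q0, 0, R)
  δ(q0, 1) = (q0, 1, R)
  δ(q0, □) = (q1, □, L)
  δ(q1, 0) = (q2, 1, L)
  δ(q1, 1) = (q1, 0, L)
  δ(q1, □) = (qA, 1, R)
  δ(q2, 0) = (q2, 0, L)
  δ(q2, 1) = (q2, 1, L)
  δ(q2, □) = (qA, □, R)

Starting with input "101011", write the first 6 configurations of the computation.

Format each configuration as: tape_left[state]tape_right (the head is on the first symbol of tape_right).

Transitions applied:
Step 1: δ(q0, 1) = (q0, 1, R)
Step 2: δ(q0, 0) = (q0, 0, R)
Step 3: δ(q0, 1) = (q0, 1, R)
Step 4: δ(q0, 0) = (q0, 0, R)
Step 5: δ(q0, 1) = (q0, 1, R)

The first 6 configurations are:
[q0]101011 ⊢ 1[q0]01011 ⊢ 10[q0]1011 ⊢ 101[q0]011 ⊢ 1010[q0]11 ⊢ 10101[q0]1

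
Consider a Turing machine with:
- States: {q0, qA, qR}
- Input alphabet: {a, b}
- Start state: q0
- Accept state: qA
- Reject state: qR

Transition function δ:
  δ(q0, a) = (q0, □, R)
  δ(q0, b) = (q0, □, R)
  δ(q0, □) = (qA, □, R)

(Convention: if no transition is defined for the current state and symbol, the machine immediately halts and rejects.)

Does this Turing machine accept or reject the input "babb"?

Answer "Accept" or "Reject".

Execution trace:
Initial: [q0]babb
Step 1: δ(q0, b) = (q0, □, R) → □[q0]abb
Step 2: δ(q0, a) = (q0, □, R) → □□[q0]bb
Step 3: δ(q0, b) = (q0, □, R) → □□□[q0]b
Step 4: δ(q0, b) = (q0, □, R) → □□□□[q0]□
Step 5: δ(q0, □) = (qA, □, R) → □□□□□[qA]□

The machine reaches the accept state qA and halts.

Answer: Accept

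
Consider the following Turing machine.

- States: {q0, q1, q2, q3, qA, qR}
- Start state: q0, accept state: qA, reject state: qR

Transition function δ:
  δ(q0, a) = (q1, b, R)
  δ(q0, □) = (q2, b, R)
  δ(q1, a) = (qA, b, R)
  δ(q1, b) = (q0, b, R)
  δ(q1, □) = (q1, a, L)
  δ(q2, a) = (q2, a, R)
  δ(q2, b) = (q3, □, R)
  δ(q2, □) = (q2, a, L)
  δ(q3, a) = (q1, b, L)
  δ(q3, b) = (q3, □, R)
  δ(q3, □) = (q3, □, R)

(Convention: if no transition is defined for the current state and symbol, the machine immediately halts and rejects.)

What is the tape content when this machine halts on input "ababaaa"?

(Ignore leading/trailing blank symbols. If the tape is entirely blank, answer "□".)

Execution trace:
Initial: [q0]ababaaa
Step 1: δ(q0, a) = (q1, b, R) → b[q1]babaaa
Step 2: δ(q1, b) = (q0, b, R) → bb[q0]abaaa
Step 3: δ(q0, a) = (q1, b, R) → bbb[q1]baaa
Step 4: δ(q1, b) = (q0, b, R) → bbbb[q0]aaa
Step 5: δ(q0, a) = (q1, b, R) → bbbbb[q1]aa
Step 6: δ(q1, a) = (qA, b, R) → bbbbbb[qA]a

The machine reaches the accept state qA and halts.

Final tape (ignoring leading/trailing blanks): bbbbbba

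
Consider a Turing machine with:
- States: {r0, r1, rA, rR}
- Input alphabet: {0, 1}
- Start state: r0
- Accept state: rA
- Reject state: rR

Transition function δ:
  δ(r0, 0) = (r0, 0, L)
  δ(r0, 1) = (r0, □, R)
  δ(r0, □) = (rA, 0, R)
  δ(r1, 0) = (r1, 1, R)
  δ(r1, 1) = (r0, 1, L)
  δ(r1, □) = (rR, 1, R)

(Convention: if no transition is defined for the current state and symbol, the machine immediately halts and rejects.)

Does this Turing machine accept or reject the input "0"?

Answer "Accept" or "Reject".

Execution trace:
Initial: [r0]0
Step 1: δ(r0, 0) = (r0, 0, L) → [r0]□0
Step 2: δ(r0, □) = (rA, 0, R) → 0[rA]0

The machine reaches the accept state rA and halts.

Answer: Accept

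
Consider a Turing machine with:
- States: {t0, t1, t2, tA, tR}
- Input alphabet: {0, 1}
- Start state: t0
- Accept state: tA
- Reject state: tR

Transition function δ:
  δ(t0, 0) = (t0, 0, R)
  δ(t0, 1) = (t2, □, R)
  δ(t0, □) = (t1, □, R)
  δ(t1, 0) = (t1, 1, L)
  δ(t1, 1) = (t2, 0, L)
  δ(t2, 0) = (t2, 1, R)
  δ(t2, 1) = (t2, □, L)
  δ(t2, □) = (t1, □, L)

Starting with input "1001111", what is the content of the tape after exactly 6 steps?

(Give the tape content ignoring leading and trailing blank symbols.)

Execution trace:
Initial: [t0]1001111
Step 1: δ(t0, 1) = (t2, □, R) → □[t2]001111
Step 2: δ(t2, 0) = (t2, 1, R) → □1[t2]01111
Step 3: δ(t2, 0) = (t2, 1, R) → □11[t2]1111
Step 4: δ(t2, 1) = (t2, □, L) → □1[t2]1□111
Step 5: δ(t2, 1) = (t2, □, L) → □[t2]1□□111
Step 6: δ(t2, 1) = (t2, □, L) → [t2]□□□□111

After 6 steps, the tape (ignoring leading/trailing blanks) is: 111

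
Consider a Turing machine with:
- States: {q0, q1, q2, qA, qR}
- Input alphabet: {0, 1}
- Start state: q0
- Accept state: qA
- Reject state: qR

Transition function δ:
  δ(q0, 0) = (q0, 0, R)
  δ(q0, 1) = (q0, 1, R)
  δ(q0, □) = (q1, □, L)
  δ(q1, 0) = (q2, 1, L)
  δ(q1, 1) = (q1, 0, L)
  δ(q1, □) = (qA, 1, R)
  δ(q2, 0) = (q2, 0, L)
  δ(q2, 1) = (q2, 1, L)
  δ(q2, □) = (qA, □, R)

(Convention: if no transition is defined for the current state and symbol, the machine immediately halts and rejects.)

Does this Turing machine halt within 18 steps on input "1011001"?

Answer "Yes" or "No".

Execution trace:
Initial: [q0]1011001
Step 1: δ(q0, 1) = (q0, 1, R) → 1[q0]011001
Step 2: δ(q0, 0) = (q0, 0, R) → 10[q0]11001
Step 3: δ(q0, 1) = (q0, 1, R) → 101[q0]1001
Step 4: δ(q0, 1) = (q0, 1, R) → 1011[q0]001
Step 5: δ(q0, 0) = (q0, 0, R) → 10110[q0]01
Step 6: δ(q0, 0) = (q0, 0, R) → 101100[q0]1
Step 7: δ(q0, 1) = (q0, 1, R) → 1011001[q0]□
Step 8: δ(q0, □) = (q1, □, L) → 101100[q1]1□
Step 9: δ(q1, 1) = (q1, 0, L) → 10110[q1]00□
Step 10: δ(q1, 0) = (q2, 1, L) → 1011[q2]010□
Step 11: δ(q2, 0) = (q2, 0, L) → 101[q2]1010□
Step 12: δ(q2, 1) = (q2, 1, L) → 10[q2]11010□
Step 13: δ(q2, 1) = (q2, 1, L) → 1[q2]011010□
Step 14: δ(q2, 0) = (q2, 0, L) → [q2]1011010□
Step 15: δ(q2, 1) = (q2, 1, L) → [q2]□1011010□
Step 16: δ(q2, □) = (qA, □, R) → □[qA]1011010□

The machine reaches the accept state qA and halts.
The machine halted after 16 steps (within the 18-step bound).

Answer: Yes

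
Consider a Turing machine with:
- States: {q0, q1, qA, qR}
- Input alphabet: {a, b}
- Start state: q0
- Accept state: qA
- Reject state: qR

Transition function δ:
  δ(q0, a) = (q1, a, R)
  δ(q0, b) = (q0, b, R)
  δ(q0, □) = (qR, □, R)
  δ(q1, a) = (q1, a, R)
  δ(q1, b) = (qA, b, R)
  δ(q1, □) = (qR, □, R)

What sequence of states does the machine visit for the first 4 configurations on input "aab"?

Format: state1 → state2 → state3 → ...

Execution trace:
Initial: [q0]aab
Step 1: δ(q0, a) = (q1, a, R) → a[q1]ab
Step 2: δ(q1, a) = (q1, a, R) → aa[q1]b
Step 3: δ(q1, b) = (qA, b, R) → aab[qA]□

The machine reaches the accept state qA and halts.

State sequence: q0 → q1 → q1 → qA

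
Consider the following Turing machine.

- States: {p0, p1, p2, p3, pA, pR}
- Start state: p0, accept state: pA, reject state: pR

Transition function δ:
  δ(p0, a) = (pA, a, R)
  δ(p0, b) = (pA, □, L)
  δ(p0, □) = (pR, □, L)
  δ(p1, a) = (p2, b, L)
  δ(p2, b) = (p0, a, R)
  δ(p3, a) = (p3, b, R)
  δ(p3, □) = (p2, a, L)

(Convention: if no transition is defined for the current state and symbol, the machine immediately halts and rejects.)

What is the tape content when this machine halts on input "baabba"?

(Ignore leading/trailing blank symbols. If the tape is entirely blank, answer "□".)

Execution trace:
Initial: [p0]baabba
Step 1: δ(p0, b) = (pA, □, L) → [pA]□□aabba

The machine reaches the accept state pA and halts.

Final tape (ignoring leading/trailing blanks): aabba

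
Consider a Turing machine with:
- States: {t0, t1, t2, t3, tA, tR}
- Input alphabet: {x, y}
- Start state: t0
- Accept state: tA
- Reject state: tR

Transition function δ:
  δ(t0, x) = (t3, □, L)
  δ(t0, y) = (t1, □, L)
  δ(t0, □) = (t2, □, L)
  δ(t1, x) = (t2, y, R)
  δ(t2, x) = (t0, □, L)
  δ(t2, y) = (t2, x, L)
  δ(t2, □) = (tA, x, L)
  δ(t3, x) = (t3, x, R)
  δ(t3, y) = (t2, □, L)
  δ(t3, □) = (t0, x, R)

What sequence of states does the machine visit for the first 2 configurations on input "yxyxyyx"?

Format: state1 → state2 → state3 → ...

Execution trace:
Initial: [t0]yxyxyyx
Step 1: δ(t0, y) = (t1, □, L) → [t1]□□xyxyyx

No transition is defined for δ(t1, □). By convention the machine halts and rejects.

State sequence: t0 → t1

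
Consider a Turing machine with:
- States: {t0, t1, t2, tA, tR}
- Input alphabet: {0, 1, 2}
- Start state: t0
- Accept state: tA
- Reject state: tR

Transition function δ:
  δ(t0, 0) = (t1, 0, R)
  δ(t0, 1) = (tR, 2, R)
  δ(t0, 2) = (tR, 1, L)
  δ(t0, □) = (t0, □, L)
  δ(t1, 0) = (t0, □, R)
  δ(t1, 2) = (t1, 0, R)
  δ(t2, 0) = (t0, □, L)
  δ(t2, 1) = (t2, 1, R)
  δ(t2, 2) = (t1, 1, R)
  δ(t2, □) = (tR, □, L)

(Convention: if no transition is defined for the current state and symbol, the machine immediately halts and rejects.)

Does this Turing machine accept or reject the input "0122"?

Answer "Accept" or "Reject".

Execution trace:
Initial: [t0]0122
Step 1: δ(t0, 0) = (t1, 0, R) → 0[t1]122

No transition is defined for δ(t1, 1). By convention the machine halts and rejects.

Answer: Reject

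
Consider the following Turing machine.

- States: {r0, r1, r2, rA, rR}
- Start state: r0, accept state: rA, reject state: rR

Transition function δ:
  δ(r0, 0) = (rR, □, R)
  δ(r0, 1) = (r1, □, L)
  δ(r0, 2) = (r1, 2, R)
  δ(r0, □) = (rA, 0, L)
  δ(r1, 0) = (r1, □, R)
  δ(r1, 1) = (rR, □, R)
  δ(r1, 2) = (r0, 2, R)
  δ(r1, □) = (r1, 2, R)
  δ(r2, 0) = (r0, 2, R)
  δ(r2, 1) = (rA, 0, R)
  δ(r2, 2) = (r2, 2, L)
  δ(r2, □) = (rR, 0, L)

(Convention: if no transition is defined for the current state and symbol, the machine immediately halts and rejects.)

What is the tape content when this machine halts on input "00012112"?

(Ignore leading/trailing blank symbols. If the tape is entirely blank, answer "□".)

Execution trace:
Initial: [r0]00012112
Step 1: δ(r0, 0) = (rR, □, R) → □[rR]0012112

The machine reaches the reject state rR and halts.

Final tape (ignoring leading/trailing blanks): 0012112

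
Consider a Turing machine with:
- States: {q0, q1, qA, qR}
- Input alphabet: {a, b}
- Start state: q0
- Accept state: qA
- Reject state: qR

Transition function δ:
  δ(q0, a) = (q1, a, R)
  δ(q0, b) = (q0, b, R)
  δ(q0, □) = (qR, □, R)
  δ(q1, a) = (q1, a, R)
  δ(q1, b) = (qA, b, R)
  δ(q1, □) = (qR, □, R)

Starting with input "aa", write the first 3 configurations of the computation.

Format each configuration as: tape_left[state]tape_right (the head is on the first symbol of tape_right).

Transitions applied:
Step 1: δ(q0, a) = (q1, a, R)
Step 2: δ(q1, a) = (q1, a, R)

The first 3 configurations are:
[q0]aa ⊢ a[q1]a ⊢ aa[q1]□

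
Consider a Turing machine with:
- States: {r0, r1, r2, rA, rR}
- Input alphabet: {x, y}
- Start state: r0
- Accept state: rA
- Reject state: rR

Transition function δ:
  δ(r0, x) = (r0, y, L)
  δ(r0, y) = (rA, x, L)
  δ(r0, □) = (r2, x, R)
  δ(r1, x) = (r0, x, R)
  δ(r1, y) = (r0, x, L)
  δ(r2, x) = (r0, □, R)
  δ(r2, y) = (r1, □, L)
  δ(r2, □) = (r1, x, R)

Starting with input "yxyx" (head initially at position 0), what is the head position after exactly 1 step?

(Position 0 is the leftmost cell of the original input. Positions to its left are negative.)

Execution trace (head position shown):
Step 0: [r0]yxyx  (head at position 0)
Step 1: move left → [rA]□xxyx  (head at position -1)

After 1 step, the head is at position -1.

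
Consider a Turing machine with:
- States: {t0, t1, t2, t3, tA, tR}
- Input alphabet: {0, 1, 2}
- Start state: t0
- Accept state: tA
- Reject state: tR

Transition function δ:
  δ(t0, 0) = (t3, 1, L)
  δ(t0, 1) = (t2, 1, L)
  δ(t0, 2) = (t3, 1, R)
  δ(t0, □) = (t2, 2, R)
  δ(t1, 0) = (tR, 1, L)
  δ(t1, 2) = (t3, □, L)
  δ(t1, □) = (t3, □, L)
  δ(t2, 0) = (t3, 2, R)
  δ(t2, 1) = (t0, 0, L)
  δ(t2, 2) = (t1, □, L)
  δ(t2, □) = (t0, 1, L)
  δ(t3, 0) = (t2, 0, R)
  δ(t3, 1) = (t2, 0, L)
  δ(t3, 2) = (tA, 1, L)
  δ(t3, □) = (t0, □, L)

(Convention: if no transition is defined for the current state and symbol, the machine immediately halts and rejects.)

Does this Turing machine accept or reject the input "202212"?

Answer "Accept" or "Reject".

Execution trace:
Initial: [t0]202212
Step 1: δ(t0, 2) = (t3, 1, R) → 1[t3]02212
Step 2: δ(t3, 0) = (t2, 0, R) → 10[t2]2212
Step 3: δ(t2, 2) = (t1, □, L) → 1[t1]0□212
Step 4: δ(t1, 0) = (tR, 1, L) → [tR]11□212

The machine reaches the reject state tR and halts.

Answer: Reject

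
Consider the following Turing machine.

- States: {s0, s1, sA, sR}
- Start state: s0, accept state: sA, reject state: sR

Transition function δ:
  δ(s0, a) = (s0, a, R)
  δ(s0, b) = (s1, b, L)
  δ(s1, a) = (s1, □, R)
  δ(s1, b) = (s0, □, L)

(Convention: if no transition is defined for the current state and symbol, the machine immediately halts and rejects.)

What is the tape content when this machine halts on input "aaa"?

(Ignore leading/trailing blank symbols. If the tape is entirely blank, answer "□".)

Execution trace:
Initial: [s0]aaa
Step 1: δ(s0, a) = (s0, a, R) → a[s0]aa
Step 2: δ(s0, a) = (s0, a, R) → aa[s0]a
Step 3: δ(s0, a) = (s0, a, R) → aaa[s0]□

No transition is defined for δ(s0, □). By convention the machine halts and rejects.

Final tape (ignoring leading/trailing blanks): aaa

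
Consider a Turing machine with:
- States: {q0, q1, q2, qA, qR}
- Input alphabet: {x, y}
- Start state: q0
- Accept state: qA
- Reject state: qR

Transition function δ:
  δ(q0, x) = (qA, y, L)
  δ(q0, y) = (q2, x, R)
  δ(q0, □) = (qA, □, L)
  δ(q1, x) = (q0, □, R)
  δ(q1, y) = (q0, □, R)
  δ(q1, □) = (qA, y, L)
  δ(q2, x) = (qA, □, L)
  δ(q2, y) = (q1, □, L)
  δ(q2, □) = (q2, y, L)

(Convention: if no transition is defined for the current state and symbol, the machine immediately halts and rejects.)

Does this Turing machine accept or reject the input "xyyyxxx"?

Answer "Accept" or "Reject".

Execution trace:
Initial: [q0]xyyyxxx
Step 1: δ(q0, x) = (qA, y, L) → [qA]□yyyyxxx

The machine reaches the accept state qA and halts.

Answer: Accept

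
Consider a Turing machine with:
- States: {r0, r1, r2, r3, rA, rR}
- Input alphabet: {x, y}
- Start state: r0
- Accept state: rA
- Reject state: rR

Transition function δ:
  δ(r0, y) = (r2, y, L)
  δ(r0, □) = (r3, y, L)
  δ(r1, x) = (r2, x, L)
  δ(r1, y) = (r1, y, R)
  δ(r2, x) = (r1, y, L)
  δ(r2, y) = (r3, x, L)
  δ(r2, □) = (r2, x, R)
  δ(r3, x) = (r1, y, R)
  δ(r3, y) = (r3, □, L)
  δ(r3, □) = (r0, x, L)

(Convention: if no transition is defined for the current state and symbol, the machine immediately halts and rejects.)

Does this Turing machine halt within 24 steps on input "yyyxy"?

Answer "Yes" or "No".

Execution trace:
Initial: [r0]yyyxy
Step 1: δ(r0, y) = (r2, y, L) → [r2]□yyyxy
Step 2: δ(r2, □) = (r2, x, R) → x[r2]yyyxy
Step 3: δ(r2, y) = (r3, x, L) → [r3]xxyyxy
Step 4: δ(r3, x) = (r1, y, R) → y[r1]xyyxy
Step 5: δ(r1, x) = (r2, x, L) → [r2]yxyyxy
Step 6: δ(r2, y) = (r3, x, L) → [r3]□xxyyxy
Step 7: δ(r3, □) = (r0, x, L) → [r0]□xxxyyxy
Step 8: δ(r0, □) = (r3, y, L) → [r3]□yxxxyyxy
Step 9: δ(r3, □) = (r0, x, L) → [r0]□xyxxxyyxy
Step 10: δ(r0, □) = (r3, y, L) → [r3]□yxyxxxyyxy
Step 11: δ(r3, □) = (r0, x, L) → [r0]□xyxyxxxyyxy
Step 12: δ(r0, □) = (r3, y, L) → [r3]□yxyxyxxxyyxy
Step 13: δ(r3, □) = (r0, x, L) → [r0]□xyxyxyxxxyyxy
Step 14: δ(r0, □) = (r3, y, L) → [r3]□yxyxyxyxxxyyxy
Step 15: δ(r3, □) = (r0, x, L) → [r0]□xyxyxyxyxxxyyxy
Step 16: δ(r0, □) = (r3, y, L) → [r3]□yxyxyxyxyxxxyyxy
Step 17: δ(r3, □) = (r0, x, L) → [r0]□xyxyxyxyxyxxxyyxy
Step 18: δ(r0, □) = (r3, y, L) → [r3]□yxyxyxyxyxyxxxyyxy
Step 19: δ(r3, □) = (r0, x, L) → [r0]□xyxyxyxyxyxyxxxyyxy
Step 20: δ(r0, □) = (r3, y, L) → [r3]□yxyxyxyxyxyxyxxxyyxy
Step 21: δ(r3, □) = (r0, x, L) → [r0]□xyxyxyxyxyxyxyxxxyyxy
Step 22: δ(r0, □) = (r3, y, L) → [r3]□yxyxyxyxyxyxyxyxxxyyxy
Step 23: δ(r3, □) = (r0, x, L) → [r0]□xyxyxyxyxyxyxyxyxxxyyxy
Step 24: δ(r0, □) = (r3, y, L) → [r3]□yxyxyxyxyxyxyxyxyxxxyyxy

The machine has not reached a halting state after 24 steps.
The machine did not halt within the 24-step bound.

Answer: No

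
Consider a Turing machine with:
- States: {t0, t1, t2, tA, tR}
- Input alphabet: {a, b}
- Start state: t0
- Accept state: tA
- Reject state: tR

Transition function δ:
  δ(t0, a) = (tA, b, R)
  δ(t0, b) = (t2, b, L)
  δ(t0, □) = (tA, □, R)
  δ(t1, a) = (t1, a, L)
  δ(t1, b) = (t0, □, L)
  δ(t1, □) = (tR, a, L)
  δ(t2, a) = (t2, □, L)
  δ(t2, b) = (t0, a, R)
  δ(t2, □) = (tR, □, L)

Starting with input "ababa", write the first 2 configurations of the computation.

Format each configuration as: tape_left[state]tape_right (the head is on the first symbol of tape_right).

Transitions applied:
Step 1: δ(t0, a) = (tA, b, R)

The first 2 configurations are:
[t0]ababa ⊢ b[tA]baba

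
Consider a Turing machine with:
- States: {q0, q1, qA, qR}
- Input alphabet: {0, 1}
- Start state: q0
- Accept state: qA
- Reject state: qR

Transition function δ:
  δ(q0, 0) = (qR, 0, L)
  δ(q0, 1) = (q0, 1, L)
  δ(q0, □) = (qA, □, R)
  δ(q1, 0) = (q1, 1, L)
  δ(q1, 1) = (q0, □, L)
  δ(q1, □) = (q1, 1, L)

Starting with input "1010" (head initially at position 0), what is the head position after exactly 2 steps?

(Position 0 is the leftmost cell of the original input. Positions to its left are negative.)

Execution trace (head position shown):
Step 0: [q0]1010  (head at position 0)
Step 1: move left → [q0]□1010  (head at position -1)
Step 2: move right → □[qA]1010  (head at position 0)

After 2 steps, the head is at position 0.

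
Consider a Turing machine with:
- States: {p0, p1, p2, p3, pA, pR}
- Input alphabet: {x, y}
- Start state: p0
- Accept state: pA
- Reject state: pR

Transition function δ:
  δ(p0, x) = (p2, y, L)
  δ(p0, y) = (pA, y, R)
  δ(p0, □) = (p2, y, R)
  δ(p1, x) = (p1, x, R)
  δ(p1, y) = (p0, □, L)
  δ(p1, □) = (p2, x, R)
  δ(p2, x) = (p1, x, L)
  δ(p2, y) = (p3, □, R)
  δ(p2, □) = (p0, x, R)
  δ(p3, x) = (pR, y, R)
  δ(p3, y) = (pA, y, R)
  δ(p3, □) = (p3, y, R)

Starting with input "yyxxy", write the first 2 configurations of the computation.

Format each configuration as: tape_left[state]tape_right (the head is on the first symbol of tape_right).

Transitions applied:
Step 1: δ(p0, y) = (pA, y, R)

The first 2 configurations are:
[p0]yyxxy ⊢ y[pA]yxxy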